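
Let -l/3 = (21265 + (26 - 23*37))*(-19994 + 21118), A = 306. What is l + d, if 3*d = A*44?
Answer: -68919192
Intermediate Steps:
d = 4488 (d = (306*44)/3 = (⅓)*13464 = 4488)
l = -68923680 (l = -3*(21265 + (26 - 23*37))*(-19994 + 21118) = -3*(21265 + (26 - 851))*1124 = -3*(21265 - 825)*1124 = -61320*1124 = -3*22974560 = -68923680)
l + d = -68923680 + 4488 = -68919192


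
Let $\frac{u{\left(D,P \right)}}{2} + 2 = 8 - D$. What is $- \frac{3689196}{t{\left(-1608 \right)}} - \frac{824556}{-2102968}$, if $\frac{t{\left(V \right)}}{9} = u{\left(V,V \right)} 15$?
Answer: $- \frac{154144502501}{19092320730} \approx -8.0736$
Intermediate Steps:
$u{\left(D,P \right)} = 12 - 2 D$ ($u{\left(D,P \right)} = -4 + 2 \left(8 - D\right) = -4 - \left(-16 + 2 D\right) = 12 - 2 D$)
$t{\left(V \right)} = 1620 - 270 V$ ($t{\left(V \right)} = 9 \left(12 - 2 V\right) 15 = 9 \left(180 - 30 V\right) = 1620 - 270 V$)
$- \frac{3689196}{t{\left(-1608 \right)}} - \frac{824556}{-2102968} = - \frac{3689196}{1620 - -434160} - \frac{824556}{-2102968} = - \frac{3689196}{1620 + 434160} - - \frac{206139}{525742} = - \frac{3689196}{435780} + \frac{206139}{525742} = \left(-3689196\right) \frac{1}{435780} + \frac{206139}{525742} = - \frac{307433}{36315} + \frac{206139}{525742} = - \frac{154144502501}{19092320730}$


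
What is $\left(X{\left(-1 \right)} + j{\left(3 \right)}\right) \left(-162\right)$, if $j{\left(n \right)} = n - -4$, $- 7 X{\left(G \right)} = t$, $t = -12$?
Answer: $- \frac{9882}{7} \approx -1411.7$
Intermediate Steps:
$X{\left(G \right)} = \frac{12}{7}$ ($X{\left(G \right)} = \left(- \frac{1}{7}\right) \left(-12\right) = \frac{12}{7}$)
$j{\left(n \right)} = 4 + n$ ($j{\left(n \right)} = n + 4 = 4 + n$)
$\left(X{\left(-1 \right)} + j{\left(3 \right)}\right) \left(-162\right) = \left(\frac{12}{7} + \left(4 + 3\right)\right) \left(-162\right) = \left(\frac{12}{7} + 7\right) \left(-162\right) = \frac{61}{7} \left(-162\right) = - \frac{9882}{7}$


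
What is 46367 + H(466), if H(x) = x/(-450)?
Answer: 10432342/225 ≈ 46366.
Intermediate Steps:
H(x) = -x/450 (H(x) = x*(-1/450) = -x/450)
46367 + H(466) = 46367 - 1/450*466 = 46367 - 233/225 = 10432342/225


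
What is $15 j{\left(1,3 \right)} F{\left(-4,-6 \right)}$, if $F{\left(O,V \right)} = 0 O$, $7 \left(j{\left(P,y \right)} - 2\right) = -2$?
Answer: $0$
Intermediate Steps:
$j{\left(P,y \right)} = \frac{12}{7}$ ($j{\left(P,y \right)} = 2 + \frac{1}{7} \left(-2\right) = 2 - \frac{2}{7} = \frac{12}{7}$)
$F{\left(O,V \right)} = 0$
$15 j{\left(1,3 \right)} F{\left(-4,-6 \right)} = 15 \cdot \frac{12}{7} \cdot 0 = \frac{180}{7} \cdot 0 = 0$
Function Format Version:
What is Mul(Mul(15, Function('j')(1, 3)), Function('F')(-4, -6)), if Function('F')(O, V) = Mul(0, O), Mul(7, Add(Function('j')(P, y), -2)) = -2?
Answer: 0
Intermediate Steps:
Function('j')(P, y) = Rational(12, 7) (Function('j')(P, y) = Add(2, Mul(Rational(1, 7), -2)) = Add(2, Rational(-2, 7)) = Rational(12, 7))
Function('F')(O, V) = 0
Mul(Mul(15, Function('j')(1, 3)), Function('F')(-4, -6)) = Mul(Mul(15, Rational(12, 7)), 0) = Mul(Rational(180, 7), 0) = 0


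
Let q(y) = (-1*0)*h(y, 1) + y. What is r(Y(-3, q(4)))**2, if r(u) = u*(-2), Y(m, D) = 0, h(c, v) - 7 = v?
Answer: 0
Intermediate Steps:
h(c, v) = 7 + v
q(y) = y (q(y) = (-1*0)*(7 + 1) + y = 0*8 + y = 0 + y = y)
r(u) = -2*u
r(Y(-3, q(4)))**2 = (-2*0)**2 = 0**2 = 0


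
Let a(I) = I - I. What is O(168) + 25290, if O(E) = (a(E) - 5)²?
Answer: 25315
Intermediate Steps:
a(I) = 0
O(E) = 25 (O(E) = (0 - 5)² = (-5)² = 25)
O(168) + 25290 = 25 + 25290 = 25315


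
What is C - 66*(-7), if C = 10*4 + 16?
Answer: 518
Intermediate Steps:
C = 56 (C = 40 + 16 = 56)
C - 66*(-7) = 56 - 66*(-7) = 56 + 462 = 518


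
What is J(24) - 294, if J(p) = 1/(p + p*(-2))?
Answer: -7057/24 ≈ -294.04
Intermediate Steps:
J(p) = -1/p (J(p) = 1/(p - 2*p) = 1/(-p) = -1/p)
J(24) - 294 = -1/24 - 294 = -7057/24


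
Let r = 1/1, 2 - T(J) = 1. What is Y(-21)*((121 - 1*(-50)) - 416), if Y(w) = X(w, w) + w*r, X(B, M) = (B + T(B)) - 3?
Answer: 10780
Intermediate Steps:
T(J) = 1 (T(J) = 2 - 1*1 = 2 - 1 = 1)
r = 1
X(B, M) = -2 + B (X(B, M) = (B + 1) - 3 = (1 + B) - 3 = -2 + B)
Y(w) = -2 + 2*w (Y(w) = (-2 + w) + w*1 = (-2 + w) + w = -2 + 2*w)
Y(-21)*((121 - 1*(-50)) - 416) = (-2 + 2*(-21))*((121 - 1*(-50)) - 416) = (-2 - 42)*((121 + 50) - 416) = -44*(171 - 416) = -44*(-245) = 10780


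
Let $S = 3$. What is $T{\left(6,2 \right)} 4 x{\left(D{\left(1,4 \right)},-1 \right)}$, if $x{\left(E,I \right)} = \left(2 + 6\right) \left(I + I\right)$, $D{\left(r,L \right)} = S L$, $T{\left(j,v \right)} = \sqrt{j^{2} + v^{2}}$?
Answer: $- 128 \sqrt{10} \approx -404.77$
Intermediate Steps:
$D{\left(r,L \right)} = 3 L$
$x{\left(E,I \right)} = 16 I$ ($x{\left(E,I \right)} = 8 \cdot 2 I = 16 I$)
$T{\left(6,2 \right)} 4 x{\left(D{\left(1,4 \right)},-1 \right)} = \sqrt{6^{2} + 2^{2}} \cdot 4 \cdot 16 \left(-1\right) = \sqrt{36 + 4} \cdot 4 \left(-16\right) = \sqrt{40} \cdot 4 \left(-16\right) = 2 \sqrt{10} \cdot 4 \left(-16\right) = 8 \sqrt{10} \left(-16\right) = - 128 \sqrt{10}$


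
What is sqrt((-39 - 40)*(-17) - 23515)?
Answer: 2*I*sqrt(5543) ≈ 148.9*I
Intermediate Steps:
sqrt((-39 - 40)*(-17) - 23515) = sqrt(-79*(-17) - 23515) = sqrt(1343 - 23515) = sqrt(-22172) = 2*I*sqrt(5543)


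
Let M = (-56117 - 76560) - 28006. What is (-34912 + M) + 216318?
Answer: 20723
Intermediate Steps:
M = -160683 (M = -132677 - 28006 = -160683)
(-34912 + M) + 216318 = (-34912 - 160683) + 216318 = -195595 + 216318 = 20723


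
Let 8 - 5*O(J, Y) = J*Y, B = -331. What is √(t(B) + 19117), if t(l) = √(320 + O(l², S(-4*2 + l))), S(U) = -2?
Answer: √(19117 + √44146) ≈ 139.02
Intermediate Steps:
O(J, Y) = 8/5 - J*Y/5
t(l) = √(1608/5 + 2*l²/5) (t(l) = √(320 + (8/5 - ⅕*l²*(-2))) = √(320 + (8/5 + 2*l²/5)) = √(1608/5 + 2*l²/5))
√(t(B) + 19117) = √(√(8040 + 10*(-331)²)/5 + 19117) = √(√(8040 + 10*109561)/5 + 19117) = √(√(8040 + 1095610)/5 + 19117) = √(√1103650/5 + 19117) = √((5*√44146)/5 + 19117) = √(√44146 + 19117) = √(19117 + √44146)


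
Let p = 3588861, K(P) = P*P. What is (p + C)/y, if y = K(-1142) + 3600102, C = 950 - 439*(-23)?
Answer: 1799954/2452133 ≈ 0.73404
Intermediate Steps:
K(P) = P²
C = 11047 (C = 950 + 10097 = 11047)
y = 4904266 (y = (-1142)² + 3600102 = 1304164 + 3600102 = 4904266)
(p + C)/y = (3588861 + 11047)/4904266 = 3599908*(1/4904266) = 1799954/2452133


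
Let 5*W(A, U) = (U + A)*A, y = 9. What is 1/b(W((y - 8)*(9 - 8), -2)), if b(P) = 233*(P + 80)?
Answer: 5/92967 ≈ 5.3783e-5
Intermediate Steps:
W(A, U) = A*(A + U)/5 (W(A, U) = ((U + A)*A)/5 = ((A + U)*A)/5 = (A*(A + U))/5 = A*(A + U)/5)
b(P) = 18640 + 233*P (b(P) = 233*(80 + P) = 18640 + 233*P)
1/b(W((y - 8)*(9 - 8), -2)) = 1/(18640 + 233*(((9 - 8)*(9 - 8))*((9 - 8)*(9 - 8) - 2)/5)) = 1/(18640 + 233*((1*1)*(1*1 - 2)/5)) = 1/(18640 + 233*((⅕)*1*(1 - 2))) = 1/(18640 + 233*((⅕)*1*(-1))) = 1/(18640 + 233*(-⅕)) = 1/(18640 - 233/5) = 1/(92967/5) = 5/92967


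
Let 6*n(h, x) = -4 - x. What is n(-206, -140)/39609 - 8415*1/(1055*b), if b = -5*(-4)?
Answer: -199698881/501449940 ≈ -0.39824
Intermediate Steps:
n(h, x) = -⅔ - x/6 (n(h, x) = (-4 - x)/6 = -⅔ - x/6)
b = 20
n(-206, -140)/39609 - 8415*1/(1055*b) = (-⅔ - ⅙*(-140))/39609 - 8415/(20*1055) = (-⅔ + 70/3)*(1/39609) - 8415/21100 = (68/3)*(1/39609) - 8415*1/21100 = 68/118827 - 1683/4220 = -199698881/501449940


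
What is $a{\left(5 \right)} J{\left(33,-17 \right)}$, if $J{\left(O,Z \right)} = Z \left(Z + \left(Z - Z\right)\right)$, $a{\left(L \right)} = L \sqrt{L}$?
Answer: $1445 \sqrt{5} \approx 3231.1$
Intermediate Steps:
$a{\left(L \right)} = L^{\frac{3}{2}}$
$J{\left(O,Z \right)} = Z^{2}$ ($J{\left(O,Z \right)} = Z \left(Z + 0\right) = Z Z = Z^{2}$)
$a{\left(5 \right)} J{\left(33,-17 \right)} = 5^{\frac{3}{2}} \left(-17\right)^{2} = 5 \sqrt{5} \cdot 289 = 1445 \sqrt{5}$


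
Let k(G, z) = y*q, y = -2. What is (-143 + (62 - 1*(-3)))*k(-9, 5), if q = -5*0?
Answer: 0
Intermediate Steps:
q = 0
k(G, z) = 0 (k(G, z) = -2*0 = 0)
(-143 + (62 - 1*(-3)))*k(-9, 5) = (-143 + (62 - 1*(-3)))*0 = (-143 + (62 + 3))*0 = (-143 + 65)*0 = -78*0 = 0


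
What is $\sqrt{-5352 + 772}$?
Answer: $2 i \sqrt{1145} \approx 67.676 i$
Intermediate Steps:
$\sqrt{-5352 + 772} = \sqrt{-4580} = 2 i \sqrt{1145}$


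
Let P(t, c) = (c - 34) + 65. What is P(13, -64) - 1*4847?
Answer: -4880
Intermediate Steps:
P(t, c) = 31 + c (P(t, c) = (-34 + c) + 65 = 31 + c)
P(13, -64) - 1*4847 = (31 - 64) - 1*4847 = -33 - 4847 = -4880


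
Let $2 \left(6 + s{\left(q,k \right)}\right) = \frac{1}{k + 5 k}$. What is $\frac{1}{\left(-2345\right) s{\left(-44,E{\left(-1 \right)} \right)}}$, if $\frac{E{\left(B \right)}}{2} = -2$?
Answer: $\frac{48}{677705} \approx 7.0827 \cdot 10^{-5}$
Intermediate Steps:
$E{\left(B \right)} = -4$ ($E{\left(B \right)} = 2 \left(-2\right) = -4$)
$s{\left(q,k \right)} = -6 + \frac{1}{12 k}$ ($s{\left(q,k \right)} = -6 + \frac{1}{2 \left(k + 5 k\right)} = -6 + \frac{1}{2 \cdot 6 k} = -6 + \frac{\frac{1}{6} \frac{1}{k}}{2} = -6 + \frac{1}{12 k}$)
$\frac{1}{\left(-2345\right) s{\left(-44,E{\left(-1 \right)} \right)}} = \frac{1}{\left(-2345\right) \left(-6 + \frac{1}{12 \left(-4\right)}\right)} = - \frac{1}{2345 \left(-6 + \frac{1}{12} \left(- \frac{1}{4}\right)\right)} = - \frac{1}{2345 \left(-6 - \frac{1}{48}\right)} = - \frac{1}{2345 \left(- \frac{289}{48}\right)} = \left(- \frac{1}{2345}\right) \left(- \frac{48}{289}\right) = \frac{48}{677705}$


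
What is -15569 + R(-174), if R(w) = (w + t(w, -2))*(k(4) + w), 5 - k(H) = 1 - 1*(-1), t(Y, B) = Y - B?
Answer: 43597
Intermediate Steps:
k(H) = 3 (k(H) = 5 - (1 - 1*(-1)) = 5 - (1 + 1) = 5 - 1*2 = 5 - 2 = 3)
R(w) = (2 + 2*w)*(3 + w) (R(w) = (w + (w - 1*(-2)))*(3 + w) = (w + (w + 2))*(3 + w) = (w + (2 + w))*(3 + w) = (2 + 2*w)*(3 + w))
-15569 + R(-174) = -15569 + (6 + 2*(-174)**2 + 8*(-174)) = -15569 + (6 + 2*30276 - 1392) = -15569 + (6 + 60552 - 1392) = -15569 + 59166 = 43597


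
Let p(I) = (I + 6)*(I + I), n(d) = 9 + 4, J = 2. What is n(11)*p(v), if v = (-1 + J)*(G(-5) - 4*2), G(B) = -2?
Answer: 1040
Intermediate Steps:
n(d) = 13
v = -10 (v = (-1 + 2)*(-2 - 4*2) = 1*(-2 - 8) = 1*(-10) = -10)
p(I) = 2*I*(6 + I) (p(I) = (6 + I)*(2*I) = 2*I*(6 + I))
n(11)*p(v) = 13*(2*(-10)*(6 - 10)) = 13*(2*(-10)*(-4)) = 13*80 = 1040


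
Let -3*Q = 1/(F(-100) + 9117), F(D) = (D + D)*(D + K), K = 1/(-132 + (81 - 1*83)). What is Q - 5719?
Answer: -33472260490/5852817 ≈ -5719.0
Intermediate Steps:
K = -1/134 (K = 1/(-132 + (81 - 83)) = 1/(-132 - 2) = 1/(-134) = -1/134 ≈ -0.0074627)
F(D) = 2*D*(-1/134 + D) (F(D) = (D + D)*(D - 1/134) = (2*D)*(-1/134 + D) = 2*D*(-1/134 + D))
Q = -67/5852817 (Q = -1/(3*((1/67)*(-100)*(-1 + 134*(-100)) + 9117)) = -1/(3*((1/67)*(-100)*(-1 - 13400) + 9117)) = -1/(3*((1/67)*(-100)*(-13401) + 9117)) = -1/(3*(1340100/67 + 9117)) = -1/(3*1950939/67) = -1/3*67/1950939 = -67/5852817 ≈ -1.1447e-5)
Q - 5719 = -67/5852817 - 5719 = -33472260490/5852817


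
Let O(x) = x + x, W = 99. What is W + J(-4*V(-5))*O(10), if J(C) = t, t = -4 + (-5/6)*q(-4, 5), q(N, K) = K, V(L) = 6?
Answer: -193/3 ≈ -64.333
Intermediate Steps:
O(x) = 2*x
t = -49/6 (t = -4 - 5/6*5 = -4 - 5*⅙*5 = -4 - ⅚*5 = -4 - 25/6 = -49/6 ≈ -8.1667)
J(C) = -49/6
W + J(-4*V(-5))*O(10) = 99 - 49*10/3 = 99 - 49/6*20 = 99 - 490/3 = -193/3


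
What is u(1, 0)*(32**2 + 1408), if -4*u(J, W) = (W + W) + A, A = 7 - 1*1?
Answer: -3648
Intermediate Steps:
A = 6 (A = 7 - 1 = 6)
u(J, W) = -3/2 - W/2 (u(J, W) = -((W + W) + 6)/4 = -(2*W + 6)/4 = -(6 + 2*W)/4 = -3/2 - W/2)
u(1, 0)*(32**2 + 1408) = (-3/2 - 1/2*0)*(32**2 + 1408) = (-3/2 + 0)*(1024 + 1408) = -3/2*2432 = -3648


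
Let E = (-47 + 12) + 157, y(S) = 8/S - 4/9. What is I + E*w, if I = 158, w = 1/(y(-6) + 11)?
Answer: 14212/83 ≈ 171.23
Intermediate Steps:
y(S) = -4/9 + 8/S (y(S) = 8/S - 4*⅑ = 8/S - 4/9 = -4/9 + 8/S)
w = 9/83 (w = 1/((-4/9 + 8/(-6)) + 11) = 1/((-4/9 + 8*(-⅙)) + 11) = 1/((-4/9 - 4/3) + 11) = 1/(-16/9 + 11) = 1/(83/9) = 9/83 ≈ 0.10843)
E = 122 (E = -35 + 157 = 122)
I + E*w = 158 + 122*(9/83) = 158 + 1098/83 = 14212/83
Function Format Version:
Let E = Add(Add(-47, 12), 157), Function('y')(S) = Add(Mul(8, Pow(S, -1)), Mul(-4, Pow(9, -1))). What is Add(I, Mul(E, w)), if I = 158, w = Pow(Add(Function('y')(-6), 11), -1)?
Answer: Rational(14212, 83) ≈ 171.23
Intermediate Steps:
Function('y')(S) = Add(Rational(-4, 9), Mul(8, Pow(S, -1))) (Function('y')(S) = Add(Mul(8, Pow(S, -1)), Mul(-4, Rational(1, 9))) = Add(Mul(8, Pow(S, -1)), Rational(-4, 9)) = Add(Rational(-4, 9), Mul(8, Pow(S, -1))))
w = Rational(9, 83) (w = Pow(Add(Add(Rational(-4, 9), Mul(8, Pow(-6, -1))), 11), -1) = Pow(Add(Add(Rational(-4, 9), Mul(8, Rational(-1, 6))), 11), -1) = Pow(Add(Add(Rational(-4, 9), Rational(-4, 3)), 11), -1) = Pow(Add(Rational(-16, 9), 11), -1) = Pow(Rational(83, 9), -1) = Rational(9, 83) ≈ 0.10843)
E = 122 (E = Add(-35, 157) = 122)
Add(I, Mul(E, w)) = Add(158, Mul(122, Rational(9, 83))) = Add(158, Rational(1098, 83)) = Rational(14212, 83)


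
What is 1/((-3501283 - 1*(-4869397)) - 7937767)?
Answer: -1/6569653 ≈ -1.5222e-7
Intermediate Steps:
1/((-3501283 - 1*(-4869397)) - 7937767) = 1/((-3501283 + 4869397) - 7937767) = 1/(1368114 - 7937767) = 1/(-6569653) = -1/6569653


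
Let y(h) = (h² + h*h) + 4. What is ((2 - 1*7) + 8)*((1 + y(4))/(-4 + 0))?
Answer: -111/4 ≈ -27.750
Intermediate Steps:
y(h) = 4 + 2*h² (y(h) = (h² + h²) + 4 = 2*h² + 4 = 4 + 2*h²)
((2 - 1*7) + 8)*((1 + y(4))/(-4 + 0)) = ((2 - 1*7) + 8)*((1 + (4 + 2*4²))/(-4 + 0)) = ((2 - 7) + 8)*((1 + (4 + 2*16))/(-4)) = (-5 + 8)*((1 + (4 + 32))*(-¼)) = 3*((1 + 36)*(-¼)) = 3*(37*(-¼)) = 3*(-37/4) = -111/4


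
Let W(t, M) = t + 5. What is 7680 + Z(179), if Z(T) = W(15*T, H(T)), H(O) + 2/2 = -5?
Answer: 10370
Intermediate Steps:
H(O) = -6 (H(O) = -1 - 5 = -6)
W(t, M) = 5 + t
Z(T) = 5 + 15*T
7680 + Z(179) = 7680 + (5 + 15*179) = 7680 + (5 + 2685) = 7680 + 2690 = 10370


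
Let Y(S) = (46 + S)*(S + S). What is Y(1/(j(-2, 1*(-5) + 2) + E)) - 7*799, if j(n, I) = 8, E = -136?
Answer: -45823743/8192 ≈ -5593.7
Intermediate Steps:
Y(S) = 2*S*(46 + S) (Y(S) = (46 + S)*(2*S) = 2*S*(46 + S))
Y(1/(j(-2, 1*(-5) + 2) + E)) - 7*799 = 2*(46 + 1/(8 - 136))/(8 - 136) - 7*799 = 2*(46 + 1/(-128))/(-128) - 1*5593 = 2*(-1/128)*(46 - 1/128) - 5593 = 2*(-1/128)*(5887/128) - 5593 = -5887/8192 - 5593 = -45823743/8192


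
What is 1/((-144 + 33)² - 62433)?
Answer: -1/50112 ≈ -1.9955e-5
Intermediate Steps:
1/((-144 + 33)² - 62433) = 1/((-111)² - 62433) = 1/(12321 - 62433) = 1/(-50112) = -1/50112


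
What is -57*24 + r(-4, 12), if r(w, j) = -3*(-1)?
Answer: -1365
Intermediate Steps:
r(w, j) = 3
-57*24 + r(-4, 12) = -57*24 + 3 = -1368 + 3 = -1365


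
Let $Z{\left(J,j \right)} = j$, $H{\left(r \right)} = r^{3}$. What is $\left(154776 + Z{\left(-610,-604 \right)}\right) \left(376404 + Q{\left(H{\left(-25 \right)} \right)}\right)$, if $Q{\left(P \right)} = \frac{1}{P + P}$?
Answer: $\frac{906733710672914}{15625} \approx 5.8031 \cdot 10^{10}$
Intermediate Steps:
$Q{\left(P \right)} = \frac{1}{2 P}$
$\left(154776 + Z{\left(-610,-604 \right)}\right) \left(376404 + Q{\left(H{\left(-25 \right)} \right)}\right) = \left(154776 - 604\right) \left(376404 + \frac{1}{2 \left(-25\right)^{3}}\right) = 154172 \left(376404 + \frac{1}{2 \left(-15625\right)}\right) = 154172 \left(376404 + \frac{1}{2} \left(- \frac{1}{15625}\right)\right) = 154172 \left(376404 - \frac{1}{31250}\right) = 154172 \cdot \frac{11762624999}{31250} = \frac{906733710672914}{15625}$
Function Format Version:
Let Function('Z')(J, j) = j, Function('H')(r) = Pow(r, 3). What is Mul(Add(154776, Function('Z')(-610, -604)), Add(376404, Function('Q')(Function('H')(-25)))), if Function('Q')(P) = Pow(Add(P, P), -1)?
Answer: Rational(906733710672914, 15625) ≈ 5.8031e+10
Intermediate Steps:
Function('Q')(P) = Mul(Rational(1, 2), Pow(P, -1)) (Function('Q')(P) = Pow(Mul(2, P), -1) = Mul(Rational(1, 2), Pow(P, -1)))
Mul(Add(154776, Function('Z')(-610, -604)), Add(376404, Function('Q')(Function('H')(-25)))) = Mul(Add(154776, -604), Add(376404, Mul(Rational(1, 2), Pow(Pow(-25, 3), -1)))) = Mul(154172, Add(376404, Mul(Rational(1, 2), Pow(-15625, -1)))) = Mul(154172, Add(376404, Mul(Rational(1, 2), Rational(-1, 15625)))) = Mul(154172, Add(376404, Rational(-1, 31250))) = Mul(154172, Rational(11762624999, 31250)) = Rational(906733710672914, 15625)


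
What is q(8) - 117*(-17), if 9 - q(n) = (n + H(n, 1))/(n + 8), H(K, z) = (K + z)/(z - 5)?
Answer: 127849/64 ≈ 1997.6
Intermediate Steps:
H(K, z) = (K + z)/(-5 + z)
q(n) = 9 - (-¼ + 3*n/4)/(8 + n) (q(n) = 9 - (n + (n + 1)/(-5 + 1))/(n + 8) = 9 - (n + (1 + n)/(-4))/(8 + n) = 9 - (n - (1 + n)/4)/(8 + n) = 9 - (n + (-¼ - n/4))/(8 + n) = 9 - (-¼ + 3*n/4)/(8 + n))
q(8) - 117*(-17) = (289 + 33*8)/(4*(8 + 8)) - 117*(-17) = (¼)*(289 + 264)/16 + 1989 = (¼)*(1/16)*553 + 1989 = 553/64 + 1989 = 127849/64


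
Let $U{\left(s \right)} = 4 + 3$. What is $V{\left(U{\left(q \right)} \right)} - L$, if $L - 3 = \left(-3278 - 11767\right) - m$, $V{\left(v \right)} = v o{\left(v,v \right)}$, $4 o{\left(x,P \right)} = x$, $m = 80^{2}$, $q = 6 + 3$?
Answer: $\frac{85817}{4} \approx 21454.0$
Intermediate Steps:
$q = 9$
$U{\left(s \right)} = 7$
$m = 6400$
$o{\left(x,P \right)} = \frac{x}{4}$
$V{\left(v \right)} = \frac{v^{2}}{4}$ ($V{\left(v \right)} = v \frac{v}{4} = \frac{v^{2}}{4}$)
$L = -21442$ ($L = 3 - 21445 = -21442$)
$V{\left(U{\left(q \right)} \right)} - L = \frac{7^{2}}{4} - -21442 = \frac{1}{4} \cdot 49 + 21442 = \frac{49}{4} + 21442 = \frac{85817}{4}$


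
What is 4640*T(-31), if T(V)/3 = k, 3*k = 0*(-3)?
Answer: 0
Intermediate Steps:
k = 0 (k = (0*(-3))/3 = (⅓)*0 = 0)
T(V) = 0 (T(V) = 3*0 = 0)
4640*T(-31) = 4640*0 = 0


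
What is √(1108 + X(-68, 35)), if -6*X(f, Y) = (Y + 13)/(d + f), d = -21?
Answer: 2*√2194295/89 ≈ 33.288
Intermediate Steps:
X(f, Y) = -(13 + Y)/(6*(-21 + f)) (X(f, Y) = -(Y + 13)/(6*(-21 + f)) = -(13 + Y)/(6*(-21 + f)))
√(1108 + X(-68, 35)) = √(1108 + (-13 - 1*35)/(6*(-21 - 68))) = √(1108 + (⅙)*(-13 - 35)/(-89)) = √(1108 + (⅙)*(-1/89)*(-48)) = √(1108 + 8/89) = √(98620/89) = 2*√2194295/89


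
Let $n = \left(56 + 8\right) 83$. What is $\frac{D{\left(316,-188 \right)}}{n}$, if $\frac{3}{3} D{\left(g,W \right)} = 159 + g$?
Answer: $\frac{475}{5312} \approx 0.08942$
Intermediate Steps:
$D{\left(g,W \right)} = 159 + g$
$n = 5312$ ($n = 64 \cdot 83 = 5312$)
$\frac{D{\left(316,-188 \right)}}{n} = \frac{159 + 316}{5312} = 475 \cdot \frac{1}{5312} = \frac{475}{5312}$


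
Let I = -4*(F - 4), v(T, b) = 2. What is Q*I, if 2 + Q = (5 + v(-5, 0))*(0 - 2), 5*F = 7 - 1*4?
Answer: -1088/5 ≈ -217.60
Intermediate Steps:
F = ⅗ (F = (7 - 1*4)/5 = (7 - 4)/5 = (⅕)*3 = ⅗ ≈ 0.60000)
Q = -16 (Q = -2 + (5 + 2)*(0 - 2) = -2 + 7*(-2) = -2 - 14 = -16)
I = 68/5 (I = -4*(⅗ - 4) = -4*(-17/5) = 68/5 ≈ 13.600)
Q*I = -16*68/5 = -1088/5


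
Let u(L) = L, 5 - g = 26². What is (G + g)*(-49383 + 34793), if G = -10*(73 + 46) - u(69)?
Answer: 28158700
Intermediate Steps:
g = -671 (g = 5 - 1*26² = 5 - 1*676 = 5 - 676 = -671)
G = -1259 (G = -10*(73 + 46) - 1*69 = -10*119 - 69 = -1190 - 69 = -1259)
(G + g)*(-49383 + 34793) = (-1259 - 671)*(-49383 + 34793) = -1930*(-14590) = 28158700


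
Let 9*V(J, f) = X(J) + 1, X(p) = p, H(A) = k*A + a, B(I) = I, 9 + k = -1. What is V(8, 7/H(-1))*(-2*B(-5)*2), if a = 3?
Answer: 20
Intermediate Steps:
k = -10 (k = -9 - 1 = -10)
H(A) = 3 - 10*A (H(A) = -10*A + 3 = 3 - 10*A)
V(J, f) = ⅑ + J/9 (V(J, f) = (J + 1)/9 = (1 + J)/9 = ⅑ + J/9)
V(8, 7/H(-1))*(-2*B(-5)*2) = (⅑ + (⅑)*8)*(-2*(-5)*2) = (⅑ + 8/9)*(10*2) = 1*20 = 20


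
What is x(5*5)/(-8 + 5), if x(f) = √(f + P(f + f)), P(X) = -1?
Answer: -2*√6/3 ≈ -1.6330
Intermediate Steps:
x(f) = √(-1 + f) (x(f) = √(f - 1) = √(-1 + f))
x(5*5)/(-8 + 5) = √(-1 + 5*5)/(-8 + 5) = √(-1 + 25)/(-3) = √24*(-⅓) = (2*√6)*(-⅓) = -2*√6/3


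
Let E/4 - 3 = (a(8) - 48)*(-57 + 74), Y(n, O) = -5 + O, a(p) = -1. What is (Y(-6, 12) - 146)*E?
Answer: 461480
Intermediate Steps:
E = -3320 (E = 12 + 4*((-1 - 48)*(-57 + 74)) = 12 + 4*(-49*17) = 12 + 4*(-833) = 12 - 3332 = -3320)
(Y(-6, 12) - 146)*E = ((-5 + 12) - 146)*(-3320) = (7 - 146)*(-3320) = -139*(-3320) = 461480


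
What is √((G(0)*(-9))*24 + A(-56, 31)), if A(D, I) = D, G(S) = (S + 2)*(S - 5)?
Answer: 2*√526 ≈ 45.869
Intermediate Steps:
G(S) = (-5 + S)*(2 + S) (G(S) = (2 + S)*(-5 + S) = (-5 + S)*(2 + S))
√((G(0)*(-9))*24 + A(-56, 31)) = √(((-10 + 0² - 3*0)*(-9))*24 - 56) = √(((-10 + 0 + 0)*(-9))*24 - 56) = √(-10*(-9)*24 - 56) = √(90*24 - 56) = √(2160 - 56) = √2104 = 2*√526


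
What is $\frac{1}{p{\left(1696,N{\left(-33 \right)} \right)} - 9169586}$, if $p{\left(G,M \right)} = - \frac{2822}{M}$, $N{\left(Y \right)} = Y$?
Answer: $- \frac{33}{302593516} \approx -1.0906 \cdot 10^{-7}$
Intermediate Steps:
$\frac{1}{p{\left(1696,N{\left(-33 \right)} \right)} - 9169586} = \frac{1}{- \frac{2822}{-33} - 9169586} = \frac{1}{\left(-2822\right) \left(- \frac{1}{33}\right) - 9169586} = \frac{1}{\frac{2822}{33} - 9169586} = \frac{1}{- \frac{302593516}{33}} = - \frac{33}{302593516}$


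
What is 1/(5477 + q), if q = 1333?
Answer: 1/6810 ≈ 0.00014684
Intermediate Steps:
1/(5477 + q) = 1/(5477 + 1333) = 1/6810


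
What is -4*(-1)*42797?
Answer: 171188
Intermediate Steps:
-4*(-1)*42797 = 4*42797 = 171188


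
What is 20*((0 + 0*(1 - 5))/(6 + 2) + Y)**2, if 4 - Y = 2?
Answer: 80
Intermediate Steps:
Y = 2 (Y = 4 - 1*2 = 4 - 2 = 2)
20*((0 + 0*(1 - 5))/(6 + 2) + Y)**2 = 20*((0 + 0*(1 - 5))/(6 + 2) + 2)**2 = 20*((0 + 0*(-4))/8 + 2)**2 = 20*((0 + 0)*(1/8) + 2)**2 = 20*(0*(1/8) + 2)**2 = 20*(0 + 2)**2 = 20*2**2 = 20*4 = 80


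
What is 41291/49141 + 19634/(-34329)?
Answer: 2883085/10744977 ≈ 0.26832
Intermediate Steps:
41291/49141 + 19634/(-34329) = 41291*(1/49141) + 19634*(-1/34329) = 263/313 - 19634/34329 = 2883085/10744977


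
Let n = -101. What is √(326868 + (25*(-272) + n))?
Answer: √319967 ≈ 565.66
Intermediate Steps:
√(326868 + (25*(-272) + n)) = √(326868 + (25*(-272) - 101)) = √(326868 + (-6800 - 101)) = √(326868 - 6901) = √319967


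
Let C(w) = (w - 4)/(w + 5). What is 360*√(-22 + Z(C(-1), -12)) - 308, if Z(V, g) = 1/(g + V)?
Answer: -308 + 1080*I*√6890/53 ≈ -308.0 + 1691.4*I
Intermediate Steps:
C(w) = (-4 + w)/(5 + w)
Z(V, g) = 1/(V + g)
360*√(-22 + Z(C(-1), -12)) - 308 = 360*√(-22 + 1/((-4 - 1)/(5 - 1) - 12)) - 308 = 360*√(-22 + 1/(-5/4 - 12)) - 308 = 360*√(-22 + 1/(-53/4)) - 308 = 360*√(-22 - 4/53) - 308 = 360*√(-1170/53) - 308 = 360*(3*I*√6890/53) - 308 = 1080*I*√6890/53 - 308 = -308 + 1080*I*√6890/53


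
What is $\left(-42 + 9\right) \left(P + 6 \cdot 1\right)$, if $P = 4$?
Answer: $-330$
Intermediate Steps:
$\left(-42 + 9\right) \left(P + 6 \cdot 1\right) = \left(-42 + 9\right) \left(4 + 6 \cdot 1\right) = - 33 \left(4 + 6\right) = \left(-33\right) 10 = -330$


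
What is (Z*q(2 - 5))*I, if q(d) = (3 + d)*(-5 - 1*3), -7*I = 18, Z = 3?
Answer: 0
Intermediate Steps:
I = -18/7 (I = -⅐*18 = -18/7 ≈ -2.5714)
q(d) = -24 - 8*d (q(d) = (3 + d)*(-5 - 3) = (3 + d)*(-8) = -24 - 8*d)
(Z*q(2 - 5))*I = (3*(-24 - 8*(2 - 5)))*(-18/7) = (3*(-24 - 8*(-3)))*(-18/7) = (3*(-24 + 24))*(-18/7) = (3*0)*(-18/7) = 0*(-18/7) = 0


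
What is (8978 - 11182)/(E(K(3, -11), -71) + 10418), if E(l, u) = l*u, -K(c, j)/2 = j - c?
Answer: -1102/4215 ≈ -0.26145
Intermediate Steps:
K(c, j) = -2*j + 2*c (K(c, j) = -2*(j - c) = -2*j + 2*c)
(8978 - 11182)/(E(K(3, -11), -71) + 10418) = (8978 - 11182)/((-2*(-11) + 2*3)*(-71) + 10418) = -2204/((22 + 6)*(-71) + 10418) = -2204/(28*(-71) + 10418) = -2204/(-1988 + 10418) = -2204/8430 = -2204*1/8430 = -1102/4215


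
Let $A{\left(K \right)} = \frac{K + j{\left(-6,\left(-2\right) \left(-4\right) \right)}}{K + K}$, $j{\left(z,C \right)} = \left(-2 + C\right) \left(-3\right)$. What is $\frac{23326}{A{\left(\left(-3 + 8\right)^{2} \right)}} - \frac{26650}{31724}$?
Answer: $\frac{2642822475}{15862} \approx 1.6661 \cdot 10^{5}$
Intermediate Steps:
$j{\left(z,C \right)} = 6 - 3 C$
$A{\left(K \right)} = \frac{-18 + K}{2 K}$ ($A{\left(K \right)} = \frac{K + \left(6 - 3 \left(\left(-2\right) \left(-4\right)\right)\right)}{K + K} = \frac{K + \left(6 - 24\right)}{2 K} = \left(K + \left(6 - 24\right)\right) \frac{1}{2 K} = \left(K - 18\right) \frac{1}{2 K} = \left(-18 + K\right) \frac{1}{2 K} = \frac{-18 + K}{2 K}$)
$\frac{23326}{A{\left(\left(-3 + 8\right)^{2} \right)}} - \frac{26650}{31724} = \frac{23326}{\frac{1}{2} \frac{1}{\left(-3 + 8\right)^{2}} \left(-18 + \left(-3 + 8\right)^{2}\right)} - \frac{26650}{31724} = \frac{23326}{\frac{1}{2} \frac{1}{5^{2}} \left(-18 + 5^{2}\right)} - \frac{13325}{15862} = \frac{23326}{\frac{1}{2} \cdot \frac{1}{25} \left(-18 + 25\right)} - \frac{13325}{15862} = \frac{23326}{\frac{1}{2} \cdot \frac{1}{25} \cdot 7} - \frac{13325}{15862} = \frac{23326}{\frac{7}{50}} - \frac{13325}{15862} = 23326 \cdot \frac{50}{7} - \frac{13325}{15862} = \frac{1166300}{7} - \frac{13325}{15862} = \frac{2642822475}{15862}$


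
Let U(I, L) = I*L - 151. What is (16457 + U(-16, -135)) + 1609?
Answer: 20075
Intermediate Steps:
U(I, L) = -151 + I*L
(16457 + U(-16, -135)) + 1609 = (16457 + (-151 - 16*(-135))) + 1609 = (16457 + (-151 + 2160)) + 1609 = (16457 + 2009) + 1609 = 18466 + 1609 = 20075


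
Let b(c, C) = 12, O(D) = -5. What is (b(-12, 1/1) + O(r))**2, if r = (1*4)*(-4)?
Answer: 49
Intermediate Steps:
r = -16 (r = 4*(-4) = -16)
(b(-12, 1/1) + O(r))**2 = (12 - 5)**2 = 7**2 = 49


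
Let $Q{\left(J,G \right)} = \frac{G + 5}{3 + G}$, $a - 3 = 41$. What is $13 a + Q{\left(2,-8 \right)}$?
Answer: $\frac{2863}{5} \approx 572.6$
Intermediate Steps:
$a = 44$ ($a = 3 + 41 = 44$)
$Q{\left(J,G \right)} = \frac{5 + G}{3 + G}$
$13 a + Q{\left(2,-8 \right)} = 13 \cdot 44 + \frac{5 - 8}{3 - 8} = 572 + \frac{1}{-5} \left(-3\right) = 572 - - \frac{3}{5} = 572 + \frac{3}{5} = \frac{2863}{5}$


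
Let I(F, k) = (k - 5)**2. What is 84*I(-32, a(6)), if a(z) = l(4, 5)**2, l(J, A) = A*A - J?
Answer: 15968064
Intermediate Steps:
l(J, A) = A**2 - J
a(z) = 441 (a(z) = (5**2 - 1*4)**2 = (25 - 4)**2 = 21**2 = 441)
I(F, k) = (-5 + k)**2
84*I(-32, a(6)) = 84*(-5 + 441)**2 = 84*436**2 = 84*190096 = 15968064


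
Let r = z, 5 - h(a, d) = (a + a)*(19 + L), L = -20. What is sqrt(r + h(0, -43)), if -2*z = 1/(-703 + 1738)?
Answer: sqrt(2380270)/690 ≈ 2.2360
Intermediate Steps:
h(a, d) = 5 + 2*a (h(a, d) = 5 - (a + a)*(19 - 20) = 5 - 2*a*(-1) = 5 - (-2)*a = 5 + 2*a)
z = -1/2070 (z = -1/(2*(-703 + 1738)) = -1/2/1035 = -1/2*1/1035 = -1/2070 ≈ -0.00048309)
r = -1/2070 ≈ -0.00048309
sqrt(r + h(0, -43)) = sqrt(-1/2070 + (5 + 2*0)) = sqrt(-1/2070 + (5 + 0)) = sqrt(-1/2070 + 5) = sqrt(10349/2070) = sqrt(2380270)/690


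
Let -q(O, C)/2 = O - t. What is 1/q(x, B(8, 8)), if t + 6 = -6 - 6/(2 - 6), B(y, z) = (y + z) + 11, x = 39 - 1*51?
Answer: ⅓ ≈ 0.33333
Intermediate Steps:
x = -12 (x = 39 - 51 = -12)
B(y, z) = 11 + y + z
t = -21/2 (t = -6 + (-6 - 6/(2 - 6)) = -6 + (-6 - 6/(-4)) = -6 + (-6 - ¼*(-6)) = -6 + (-6 + 3/2) = -6 - 9/2 = -21/2 ≈ -10.500)
q(O, C) = -21 - 2*O (q(O, C) = -2*(O - 1*(-21/2)) = -2*(O + 21/2) = -2*(21/2 + O) = -21 - 2*O)
1/q(x, B(8, 8)) = 1/(-21 - 2*(-12)) = 1/(-21 + 24) = 1/3 = ⅓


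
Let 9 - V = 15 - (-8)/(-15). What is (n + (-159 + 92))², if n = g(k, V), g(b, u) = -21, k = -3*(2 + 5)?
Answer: 7744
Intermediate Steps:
k = -21 (k = -3*7 = -21)
V = -82/15 (V = 9 - (15 - (-8)/(-15)) = 9 - (15 - (-8)*(-1)/15) = 9 - (15 - 1*8/15) = 9 - (15 - 8/15) = 9 - 1*217/15 = 9 - 217/15 = -82/15 ≈ -5.4667)
n = -21
(n + (-159 + 92))² = (-21 + (-159 + 92))² = (-21 - 67)² = (-88)² = 7744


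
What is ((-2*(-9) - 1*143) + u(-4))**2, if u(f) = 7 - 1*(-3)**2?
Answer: 16129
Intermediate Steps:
u(f) = -2 (u(f) = 7 - 1*9 = 7 - 9 = -2)
((-2*(-9) - 1*143) + u(-4))**2 = ((-2*(-9) - 1*143) - 2)**2 = ((18 - 143) - 2)**2 = (-125 - 2)**2 = (-127)**2 = 16129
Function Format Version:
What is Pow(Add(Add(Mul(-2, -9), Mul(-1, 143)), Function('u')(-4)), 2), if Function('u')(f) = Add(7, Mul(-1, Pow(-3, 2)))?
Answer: 16129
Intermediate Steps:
Function('u')(f) = -2 (Function('u')(f) = Add(7, Mul(-1, 9)) = Add(7, -9) = -2)
Pow(Add(Add(Mul(-2, -9), Mul(-1, 143)), Function('u')(-4)), 2) = Pow(Add(Add(Mul(-2, -9), Mul(-1, 143)), -2), 2) = Pow(Add(Add(18, -143), -2), 2) = Pow(Add(-125, -2), 2) = Pow(-127, 2) = 16129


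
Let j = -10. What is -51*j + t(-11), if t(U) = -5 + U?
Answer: 494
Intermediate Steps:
-51*j + t(-11) = -51*(-10) + (-5 - 11) = 510 - 16 = 494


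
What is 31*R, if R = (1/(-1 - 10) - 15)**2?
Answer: 854236/121 ≈ 7059.8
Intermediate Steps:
R = 27556/121 (R = (1/(-11) - 15)**2 = (-1/11 - 15)**2 = (-166/11)**2 = 27556/121 ≈ 227.74)
31*R = 31*(27556/121) = 854236/121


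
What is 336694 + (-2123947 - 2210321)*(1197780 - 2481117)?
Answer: 5562326829010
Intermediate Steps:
336694 + (-2123947 - 2210321)*(1197780 - 2481117) = 336694 - 4334268*(-1283337) = 336694 + 5562326492316 = 5562326829010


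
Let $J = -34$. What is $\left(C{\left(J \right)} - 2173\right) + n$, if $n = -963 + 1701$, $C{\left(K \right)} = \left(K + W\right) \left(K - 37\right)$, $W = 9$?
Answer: $340$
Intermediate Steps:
$C{\left(K \right)} = \left(-37 + K\right) \left(9 + K\right)$ ($C{\left(K \right)} = \left(K + 9\right) \left(K - 37\right) = \left(9 + K\right) \left(-37 + K\right) = \left(-37 + K\right) \left(9 + K\right)$)
$n = 738$
$\left(C{\left(J \right)} - 2173\right) + n = \left(\left(-333 + \left(-34\right)^{2} - -952\right) - 2173\right) + 738 = \left(\left(-333 + 1156 + 952\right) - 2173\right) + 738 = \left(1775 - 2173\right) + 738 = -398 + 738 = 340$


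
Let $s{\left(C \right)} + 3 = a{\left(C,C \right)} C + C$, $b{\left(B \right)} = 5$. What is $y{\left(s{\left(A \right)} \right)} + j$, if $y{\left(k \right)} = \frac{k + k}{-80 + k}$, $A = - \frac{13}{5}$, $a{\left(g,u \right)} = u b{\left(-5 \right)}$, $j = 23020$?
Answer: $\frac{5961898}{259} \approx 23019.0$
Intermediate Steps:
$a{\left(g,u \right)} = 5 u$ ($a{\left(g,u \right)} = u 5 = 5 u$)
$A = - \frac{13}{5}$ ($A = \left(-13\right) \frac{1}{5} = - \frac{13}{5} \approx -2.6$)
$s{\left(C \right)} = -3 + C + 5 C^{2}$ ($s{\left(C \right)} = -3 + \left(5 C C + C\right) = -3 + \left(5 C^{2} + C\right) = -3 + \left(C + 5 C^{2}\right) = -3 + C + 5 C^{2}$)
$y{\left(k \right)} = \frac{2 k}{-80 + k}$
$y{\left(s{\left(A \right)} \right)} + j = \frac{2 \left(-3 - \frac{13}{5} + 5 \left(- \frac{13}{5}\right)^{2}\right)}{-80 - \left(\frac{28}{5} - \frac{169}{5}\right)} + 23020 = \frac{2 \left(-3 - \frac{13}{5} + 5 \cdot \frac{169}{25}\right)}{-80 - - \frac{141}{5}} + 23020 = \frac{2 \left(-3 - \frac{13}{5} + \frac{169}{5}\right)}{-80 - - \frac{141}{5}} + 23020 = 2 \cdot \frac{141}{5} \frac{1}{-80 + \frac{141}{5}} + 23020 = 2 \cdot \frac{141}{5} \frac{1}{- \frac{259}{5}} + 23020 = 2 \cdot \frac{141}{5} \left(- \frac{5}{259}\right) + 23020 = - \frac{282}{259} + 23020 = \frac{5961898}{259}$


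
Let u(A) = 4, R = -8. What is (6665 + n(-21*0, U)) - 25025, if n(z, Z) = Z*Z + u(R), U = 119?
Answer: -4195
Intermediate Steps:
n(z, Z) = 4 + Z**2 (n(z, Z) = Z*Z + 4 = Z**2 + 4 = 4 + Z**2)
(6665 + n(-21*0, U)) - 25025 = (6665 + (4 + 119**2)) - 25025 = (6665 + (4 + 14161)) - 25025 = (6665 + 14165) - 25025 = 20830 - 25025 = -4195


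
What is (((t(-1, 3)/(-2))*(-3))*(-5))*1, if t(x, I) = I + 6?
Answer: -135/2 ≈ -67.500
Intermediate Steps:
t(x, I) = 6 + I
(((t(-1, 3)/(-2))*(-3))*(-5))*1 = ((((6 + 3)/(-2))*(-3))*(-5))*1 = (((9*(-½))*(-3))*(-5))*1 = (-9/2*(-3)*(-5))*1 = ((27/2)*(-5))*1 = -135/2*1 = -135/2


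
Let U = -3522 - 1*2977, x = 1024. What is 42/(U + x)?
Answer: -14/1825 ≈ -0.0076712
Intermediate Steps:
U = -6499 (U = -3522 - 2977 = -6499)
42/(U + x) = 42/(-6499 + 1024) = 42/(-5475) = 42*(-1/5475) = -14/1825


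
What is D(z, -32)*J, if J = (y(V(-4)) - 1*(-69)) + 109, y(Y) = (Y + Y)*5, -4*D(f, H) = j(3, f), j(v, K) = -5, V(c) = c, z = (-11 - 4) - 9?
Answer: 345/2 ≈ 172.50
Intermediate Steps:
z = -24 (z = -15 - 9 = -24)
D(f, H) = 5/4 (D(f, H) = -¼*(-5) = 5/4)
y(Y) = 10*Y (y(Y) = (2*Y)*5 = 10*Y)
J = 138 (J = (10*(-4) - 1*(-69)) + 109 = (-40 + 69) + 109 = 29 + 109 = 138)
D(z, -32)*J = (5/4)*138 = 345/2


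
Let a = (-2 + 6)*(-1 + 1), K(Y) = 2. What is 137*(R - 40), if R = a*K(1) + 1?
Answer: -5343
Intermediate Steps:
a = 0 (a = 4*0 = 0)
R = 1 (R = 0*2 + 1 = 0 + 1 = 1)
137*(R - 40) = 137*(1 - 40) = 137*(-39) = -5343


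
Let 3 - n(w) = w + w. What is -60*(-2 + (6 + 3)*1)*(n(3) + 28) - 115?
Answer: -10615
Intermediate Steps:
n(w) = 3 - 2*w (n(w) = 3 - (w + w) = 3 - 2*w)
-60*(-2 + (6 + 3)*1)*(n(3) + 28) - 115 = -60*(-2 + (6 + 3)*1)*((3 - 2*3) + 28) - 115 = -60*(-2 + 9*1)*((3 - 6) + 28) - 115 = -60*(-2 + 9)*(-3 + 28) - 115 = -420*25 - 115 = -60*175 - 115 = -10500 - 115 = -10615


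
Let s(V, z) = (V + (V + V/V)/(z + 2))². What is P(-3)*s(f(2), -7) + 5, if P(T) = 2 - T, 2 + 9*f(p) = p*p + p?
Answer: 2074/405 ≈ 5.1210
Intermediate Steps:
f(p) = -2/9 + p/9 + p²/9 (f(p) = -2/9 + (p*p + p)/9 = -2/9 + (p² + p)/9 = -2/9 + (p + p²)/9 = -2/9 + (p/9 + p²/9) = -2/9 + p/9 + p²/9)
s(V, z) = (V + (1 + V)/(2 + z))² (s(V, z) = (V + (V + 1)/(2 + z))² = (V + (1 + V)/(2 + z))²)
P(-3)*s(f(2), -7) + 5 = (2 - 1*(-3))*((1 + 3*(-2/9 + (⅑)*2 + (⅑)*2²) + (-2/9 + (⅑)*2 + (⅑)*2²)*(-7))²/(2 - 7)²) + 5 = (2 + 3)*((1 + 3*(-2/9 + 2/9 + (⅑)*4) + (-2/9 + 2/9 + (⅑)*4)*(-7))²/(-5)²) + 5 = 5*((1 + 3*(-2/9 + 2/9 + 4/9) + (-2/9 + 2/9 + 4/9)*(-7))²/25) + 5 = 5*((1 + 3*(4/9) + (4/9)*(-7))²/25) + 5 = 5*((1 + 4/3 - 28/9)²/25) + 5 = 5*((-7/9)²/25) + 5 = 5*((1/25)*(49/81)) + 5 = 5*(49/2025) + 5 = 49/405 + 5 = 2074/405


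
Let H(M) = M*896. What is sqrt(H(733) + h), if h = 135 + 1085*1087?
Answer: sqrt(1836298) ≈ 1355.1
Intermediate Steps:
H(M) = 896*M
h = 1179530 (h = 135 + 1179395 = 1179530)
sqrt(H(733) + h) = sqrt(896*733 + 1179530) = sqrt(656768 + 1179530) = sqrt(1836298)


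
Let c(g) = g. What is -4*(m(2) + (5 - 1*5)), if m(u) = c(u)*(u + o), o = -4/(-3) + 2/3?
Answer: -32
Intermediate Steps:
o = 2 (o = -4*(-⅓) + 2*(⅓) = 4/3 + ⅔ = 2)
m(u) = u*(2 + u) (m(u) = u*(u + 2) = u*(2 + u))
-4*(m(2) + (5 - 1*5)) = -4*(2*(2 + 2) + (5 - 1*5)) = -4*(2*4 + (5 - 5)) = -4*(8 + 0) = -4*8 = -32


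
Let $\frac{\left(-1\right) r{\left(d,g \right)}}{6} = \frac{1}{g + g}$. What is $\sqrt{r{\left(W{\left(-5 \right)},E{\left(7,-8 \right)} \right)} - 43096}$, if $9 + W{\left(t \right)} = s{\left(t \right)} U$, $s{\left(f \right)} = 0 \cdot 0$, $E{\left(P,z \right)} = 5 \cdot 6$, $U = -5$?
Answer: $\frac{i \sqrt{4309610}}{10} \approx 207.6 i$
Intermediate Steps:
$E{\left(P,z \right)} = 30$
$s{\left(f \right)} = 0$
$W{\left(t \right)} = -9$ ($W{\left(t \right)} = -9 + 0 \left(-5\right) = -9 + 0 = -9$)
$r{\left(d,g \right)} = - \frac{3}{g}$ ($r{\left(d,g \right)} = - \frac{6}{g + g} = - \frac{6}{2 g} = - 6 \frac{1}{2 g} = - \frac{3}{g}$)
$\sqrt{r{\left(W{\left(-5 \right)},E{\left(7,-8 \right)} \right)} - 43096} = \sqrt{- \frac{3}{30} - 43096} = \sqrt{\left(-3\right) \frac{1}{30} - 43096} = \sqrt{- \frac{1}{10} - 43096} = \sqrt{- \frac{430961}{10}} = \frac{i \sqrt{4309610}}{10}$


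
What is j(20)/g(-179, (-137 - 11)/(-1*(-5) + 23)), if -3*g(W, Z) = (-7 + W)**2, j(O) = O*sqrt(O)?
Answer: -10*sqrt(5)/2883 ≈ -0.0077560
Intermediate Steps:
j(O) = O**(3/2)
g(W, Z) = -(-7 + W)**2/3
j(20)/g(-179, (-137 - 11)/(-1*(-5) + 23)) = 20**(3/2)/((-(-7 - 179)**2/3)) = (40*sqrt(5))/((-1/3*(-186)**2)) = (40*sqrt(5))/((-1/3*34596)) = (40*sqrt(5))/(-11532) = (40*sqrt(5))*(-1/11532) = -10*sqrt(5)/2883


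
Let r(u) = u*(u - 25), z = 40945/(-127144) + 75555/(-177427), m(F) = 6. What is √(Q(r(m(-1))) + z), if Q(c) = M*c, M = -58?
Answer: √841114050869480517389462/11279389244 ≈ 81.310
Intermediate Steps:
z = -16871113435/22558778488 (z = 40945*(-1/127144) + 75555*(-1/177427) = -40945/127144 - 75555/177427 = -16871113435/22558778488 ≈ -0.74787)
r(u) = u*(-25 + u)
Q(c) = -58*c
√(Q(r(m(-1))) + z) = √(-348*(-25 + 6) - 16871113435/22558778488) = √(-348*(-19) - 16871113435/22558778488) = √(-58*(-114) - 16871113435/22558778488) = √(6612 - 16871113435/22558778488) = √(149141772249221/22558778488) = √841114050869480517389462/11279389244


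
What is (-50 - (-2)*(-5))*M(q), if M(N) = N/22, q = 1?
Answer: -30/11 ≈ -2.7273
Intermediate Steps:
M(N) = N/22 (M(N) = N*(1/22) = N/22)
(-50 - (-2)*(-5))*M(q) = (-50 - (-2)*(-5))*((1/22)*1) = (-50 - 1*10)*(1/22) = (-50 - 10)*(1/22) = -60*1/22 = -30/11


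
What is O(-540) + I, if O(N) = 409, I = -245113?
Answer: -244704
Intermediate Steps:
O(-540) + I = 409 - 245113 = -244704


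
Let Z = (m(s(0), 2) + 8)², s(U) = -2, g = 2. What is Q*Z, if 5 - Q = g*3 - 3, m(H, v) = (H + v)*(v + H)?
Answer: 128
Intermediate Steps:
m(H, v) = (H + v)² (m(H, v) = (H + v)*(H + v) = (H + v)²)
Q = 2 (Q = 5 - (2*3 - 3) = 5 - (6 - 3) = 5 - 1*3 = 5 - 3 = 2)
Z = 64 (Z = ((-2 + 2)² + 8)² = (0² + 8)² = (0 + 8)² = 8² = 64)
Q*Z = 2*64 = 128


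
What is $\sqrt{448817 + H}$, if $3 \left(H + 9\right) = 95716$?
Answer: $\frac{2 \sqrt{1081605}}{3} \approx 693.33$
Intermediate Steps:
$H = \frac{95689}{3}$ ($H = -9 + \frac{1}{3} \cdot 95716 = -9 + \frac{95716}{3} = \frac{95689}{3} \approx 31896.0$)
$\sqrt{448817 + H} = \sqrt{448817 + \frac{95689}{3}} = \sqrt{\frac{1442140}{3}} = \frac{2 \sqrt{1081605}}{3}$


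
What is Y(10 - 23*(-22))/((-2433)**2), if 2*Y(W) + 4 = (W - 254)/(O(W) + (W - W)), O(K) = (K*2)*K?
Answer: -1064893/3152198926368 ≈ -3.3783e-7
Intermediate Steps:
O(K) = 2*K**2 (O(K) = (2*K)*K = 2*K**2)
Y(W) = -2 + (-254 + W)/(4*W**2) (Y(W) = -2 + ((W - 254)/(2*W**2 + (W - W)))/2 = -2 + ((-254 + W)/(2*W**2 + 0))/2 = -2 + ((-254 + W)/((2*W**2)))/2 = -2 + ((-254 + W)*(1/(2*W**2)))/2 = -2 + ((-254 + W)/(2*W**2))/2 = -2 + (-254 + W)/(4*W**2))
Y(10 - 23*(-22))/((-2433)**2) = ((-254 + (10 - 23*(-22)) - 8*(10 - 23*(-22))**2)/(4*(10 - 23*(-22))**2))/((-2433)**2) = ((-254 + (10 + 506) - 8*(10 + 506)**2)/(4*(10 + 506)**2))/5919489 = ((1/4)*(-254 + 516 - 8*516**2)/516**2)*(1/5919489) = ((1/4)*(1/266256)*(-254 + 516 - 8*266256))*(1/5919489) = ((1/4)*(1/266256)*(-254 + 516 - 2130048))*(1/5919489) = ((1/4)*(1/266256)*(-2129786))*(1/5919489) = -1064893/532512*1/5919489 = -1064893/3152198926368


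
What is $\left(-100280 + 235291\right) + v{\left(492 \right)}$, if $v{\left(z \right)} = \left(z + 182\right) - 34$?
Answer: $135651$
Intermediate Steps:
$v{\left(z \right)} = 148 + z$ ($v{\left(z \right)} = \left(182 + z\right) - 34 = 148 + z$)
$\left(-100280 + 235291\right) + v{\left(492 \right)} = \left(-100280 + 235291\right) + \left(148 + 492\right) = 135011 + 640 = 135651$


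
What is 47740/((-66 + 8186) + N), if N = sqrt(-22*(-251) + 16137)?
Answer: 387648800/65912741 - 525140*sqrt(179)/65912741 ≈ 5.7747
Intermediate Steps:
N = 11*sqrt(179) (N = sqrt(5522 + 16137) = sqrt(21659) = 11*sqrt(179) ≈ 147.17)
47740/((-66 + 8186) + N) = 47740/((-66 + 8186) + 11*sqrt(179)) = 47740/(8120 + 11*sqrt(179))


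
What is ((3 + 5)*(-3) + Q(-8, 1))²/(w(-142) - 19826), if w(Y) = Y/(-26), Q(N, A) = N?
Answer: -13312/257667 ≈ -0.051664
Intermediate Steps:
w(Y) = -Y/26 (w(Y) = Y*(-1/26) = -Y/26)
((3 + 5)*(-3) + Q(-8, 1))²/(w(-142) - 19826) = ((3 + 5)*(-3) - 8)²/(-1/26*(-142) - 19826) = (8*(-3) - 8)²/(71/13 - 19826) = (-24 - 8)²/(-257667/13) = (-32)²*(-13/257667) = 1024*(-13/257667) = -13312/257667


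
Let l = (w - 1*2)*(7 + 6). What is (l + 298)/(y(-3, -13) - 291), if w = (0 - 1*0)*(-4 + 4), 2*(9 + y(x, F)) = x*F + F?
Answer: -272/287 ≈ -0.94773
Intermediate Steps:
y(x, F) = -9 + F/2 + F*x/2 (y(x, F) = -9 + (x*F + F)/2 = -9 + (F*x + F)/2 = -9 + (F + F*x)/2 = -9 + (F/2 + F*x/2) = -9 + F/2 + F*x/2)
w = 0 (w = (0 + 0)*0 = 0*0 = 0)
l = -26 (l = (0 - 1*2)*(7 + 6) = (0 - 2)*13 = -2*13 = -26)
(l + 298)/(y(-3, -13) - 291) = (-26 + 298)/((-9 + (½)*(-13) + (½)*(-13)*(-3)) - 291) = 272/((-9 - 13/2 + 39/2) - 291) = 272/(4 - 291) = 272/(-287) = 272*(-1/287) = -272/287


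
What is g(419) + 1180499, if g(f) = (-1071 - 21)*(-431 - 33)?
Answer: 1687187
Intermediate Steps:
g(f) = 506688 (g(f) = -1092*(-464) = 506688)
g(419) + 1180499 = 506688 + 1180499 = 1687187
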